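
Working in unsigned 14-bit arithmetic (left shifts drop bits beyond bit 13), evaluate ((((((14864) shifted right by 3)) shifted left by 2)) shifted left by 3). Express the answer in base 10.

10304

14864 = 11101000010000
→ shifted right by 3 → 00011101000010 = 1858
→ shifted left by 2 (mod 2^14) → 01110100001000 = 7432
→ shifted left by 3 (mod 2^14) → 10100001000000 = 10304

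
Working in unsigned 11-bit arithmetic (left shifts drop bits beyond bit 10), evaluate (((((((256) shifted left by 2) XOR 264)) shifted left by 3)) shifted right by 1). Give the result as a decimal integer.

256 = 00100000000
→ shifted left by 2 (mod 2^11) → 10000000000 = 1024
264 = 00100001000
→ XOR → 10100001000 = 1288
→ shifted left by 3 (mod 2^11) → 00001000000 = 64
→ shifted right by 1 → 00000100000 = 32

32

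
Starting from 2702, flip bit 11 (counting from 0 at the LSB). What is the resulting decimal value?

654

x = 0101010001110
bit 11 is currently 1; toggle it via x ^ (1 << 11) = x ^ 2048
→ 0001010001110 = 654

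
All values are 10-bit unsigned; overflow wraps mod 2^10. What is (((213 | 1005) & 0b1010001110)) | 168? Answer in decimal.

213 = 0011010101
1005 = 1111101101
→ | → 1111111101 = 1021
0b1010001110 = 1010001110
→ & → 1010001100 = 652
168 = 0010101000
→ | → 1010101100 = 684

684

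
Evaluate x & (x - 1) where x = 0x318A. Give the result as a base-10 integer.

12680

x = 11000110001010 = 12682
x - 1 = 11000110001001
AND   = 11000110001000 = 12680
(x & (x - 1) clears the lowest set bit of x.)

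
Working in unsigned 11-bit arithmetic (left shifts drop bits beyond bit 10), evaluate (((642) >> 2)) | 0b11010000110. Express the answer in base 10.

1702

642 = 01010000010
→ >> 2 → 00010100000 = 160
0b11010000110 = 11010000110
→ | → 11010100110 = 1702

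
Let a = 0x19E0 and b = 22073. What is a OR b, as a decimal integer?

24569

0x19E0 = 001100111100000
22073 = 101011000111001
 OR → 101111111111001 = 24569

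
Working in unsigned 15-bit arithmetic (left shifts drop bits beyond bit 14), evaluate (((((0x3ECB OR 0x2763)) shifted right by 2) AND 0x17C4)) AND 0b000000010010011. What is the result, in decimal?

0x3ECB = 011111011001011
0x2763 = 010011101100011
→ OR → 011111111101011 = 16363
→ shifted right by 2 → 000111111111010 = 4090
0x17C4 = 001011111000100
→ AND → 000011111000000 = 1984
0b000000010010011 = 000000010010011
→ AND → 000000010000000 = 128

128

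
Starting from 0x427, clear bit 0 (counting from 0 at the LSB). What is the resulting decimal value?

x = 10000100111
bit 0 is currently 1; clear it via x & ~(1 << 0) = x & ~1
→ 10000100110 = 1062

1062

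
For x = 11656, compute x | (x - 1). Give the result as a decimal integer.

11663

x = 10110110001000 = 11656
x - 1 = 10110110000111
OR    = 10110110001111 = 11663
(x | (x - 1) sets all bits below the lowest set bit.)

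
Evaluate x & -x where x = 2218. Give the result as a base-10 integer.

2

x = 100010101010 = 2218
-x (two's complement) = …011101010110
AND   = 000000000010 = 2
(x & -x isolates the lowest set bit of x.)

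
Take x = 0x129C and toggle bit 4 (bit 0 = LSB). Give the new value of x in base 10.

4748

x = 1001010011100
bit 4 is currently 1; toggle it via x ^ (1 << 4) = x ^ 16
→ 1001010001100 = 4748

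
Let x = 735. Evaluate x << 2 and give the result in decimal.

2940

735 = 001011011111
shift left by 2 → 101101111100 = 2940
(equivalently, 735 × 2^2 = 735 × 4)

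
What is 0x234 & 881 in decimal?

0x234 = 1000110100
881 = 1101110001
AND → 1000110000 = 560

560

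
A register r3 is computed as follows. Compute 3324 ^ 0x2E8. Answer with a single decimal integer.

3604

3324 = 110011111100
0x2E8 = 001011101000
XOR → 111000010100 = 3604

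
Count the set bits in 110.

5

110 = 1101110
Count the 1s: 1 + 1 + 1 + 1 + 1 = 5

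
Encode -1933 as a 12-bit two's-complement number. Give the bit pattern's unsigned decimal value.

1933 in 12 bits: 011110001101
Invert: 100001110010
Add 1:  100001110011 = 2163
(Check: 2^12 - 1933 = 4096 - 1933 = 2163.)

2163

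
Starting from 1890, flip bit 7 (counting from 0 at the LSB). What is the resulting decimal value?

2018

x = 11101100010
bit 7 is currently 0; toggle it via x ^ (1 << 7) = x ^ 128
→ 11111100010 = 2018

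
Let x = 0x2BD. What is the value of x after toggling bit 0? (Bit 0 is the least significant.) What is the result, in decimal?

700

x = 1010111101
bit 0 is currently 1; toggle it via x ^ (1 << 0) = x ^ 1
→ 1010111100 = 700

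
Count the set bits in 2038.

2038 = 11111110110
Count the 1s: 1 + 1 + 1 + 1 + 1 + 1 + 1 + 1 + 1 = 9

9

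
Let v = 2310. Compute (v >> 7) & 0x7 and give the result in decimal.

2

v = 0100100000110
Shift right by 7: 010010
Mask low 3 bits: 010 = 2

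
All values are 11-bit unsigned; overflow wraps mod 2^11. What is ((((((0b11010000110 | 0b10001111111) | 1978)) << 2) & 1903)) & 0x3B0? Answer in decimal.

0b11010000110 = 11010000110
0b10001111111 = 10001111111
→ | → 11011111111 = 1791
1978 = 11110111010
→ | → 11111111111 = 2047
→ << 2 (mod 2^11) → 11111111100 = 2044
1903 = 11101101111
→ & → 11101101100 = 1900
0x3B0 = 01110110000
→ & → 01100100000 = 800

800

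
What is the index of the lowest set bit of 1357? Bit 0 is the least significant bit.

0

1357 = 10101001101
Trailing zeros: 0, so the lowest set bit is bit 0 (value 1).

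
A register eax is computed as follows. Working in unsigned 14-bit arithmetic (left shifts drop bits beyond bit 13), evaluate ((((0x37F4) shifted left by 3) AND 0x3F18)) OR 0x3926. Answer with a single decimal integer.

0x37F4 = 11011111110100
→ shifted left by 3 (mod 2^14) → 11111110100000 = 16288
0x3F18 = 11111100011000
→ AND → 11111100000000 = 16128
0x3926 = 11100100100110
→ OR → 11111100100110 = 16166

16166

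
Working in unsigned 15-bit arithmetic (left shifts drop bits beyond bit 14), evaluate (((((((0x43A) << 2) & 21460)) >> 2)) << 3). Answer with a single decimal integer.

8576

0x43A = 000010000111010
→ << 2 (mod 2^15) → 001000011101000 = 4328
21460 = 101001111010100
→ & → 001000011000000 = 4288
→ >> 2 → 000010000110000 = 1072
→ << 3 (mod 2^15) → 010000110000000 = 8576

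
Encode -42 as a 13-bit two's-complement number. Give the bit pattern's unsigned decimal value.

8150

42 in 13 bits: 0000000101010
Invert: 1111111010101
Add 1:  1111111010110 = 8150
(Check: 2^13 - 42 = 8192 - 42 = 8150.)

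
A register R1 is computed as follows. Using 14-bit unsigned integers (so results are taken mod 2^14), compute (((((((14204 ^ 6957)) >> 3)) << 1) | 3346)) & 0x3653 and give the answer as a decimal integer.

1554

14204 = 11011101111100
6957 = 01101100101101
→ ^ → 10110001010001 = 11345
→ >> 3 → 00010110001010 = 1418
→ << 1 (mod 2^14) → 00101100010100 = 2836
3346 = 00110100010010
→ | → 00111100010110 = 3862
0x3653 = 11011001010011
→ & → 00011000010010 = 1554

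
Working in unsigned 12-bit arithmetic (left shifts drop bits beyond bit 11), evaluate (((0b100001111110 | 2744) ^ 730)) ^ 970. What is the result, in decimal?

3054

0b100001111110 = 100001111110
2744 = 101010111000
→ | → 101011111110 = 2814
730 = 001011011010
→ ^ → 100000100100 = 2084
970 = 001111001010
→ ^ → 101111101110 = 3054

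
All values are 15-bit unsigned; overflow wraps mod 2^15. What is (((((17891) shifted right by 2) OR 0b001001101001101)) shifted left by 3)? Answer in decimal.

17891 = 100010111100011
→ shifted right by 2 → 001000101111000 = 4472
0b001001101001101 = 001001101001101
→ OR → 001001101111101 = 4989
→ shifted left by 3 (mod 2^15) → 001101111101000 = 7144

7144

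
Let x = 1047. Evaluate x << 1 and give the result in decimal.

2094

1047 = 010000010111
shift left by 1 → 100000101110 = 2094
(equivalently, 1047 × 2^1 = 1047 × 2)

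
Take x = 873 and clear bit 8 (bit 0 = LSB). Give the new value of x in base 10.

x = 01101101001
bit 8 is currently 1; clear it via x & ~(1 << 8) = x & ~256
→ 01001101001 = 617

617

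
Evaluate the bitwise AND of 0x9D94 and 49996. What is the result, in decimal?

0x9D94 = 1001110110010100
49996 = 1100001101001100
AND → 1000000100000100 = 33028

33028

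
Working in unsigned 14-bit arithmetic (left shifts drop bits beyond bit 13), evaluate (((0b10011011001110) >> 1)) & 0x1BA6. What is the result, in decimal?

0b10011011001110 = 10011011001110
→ >> 1 → 01001101100111 = 4967
0x1BA6 = 01101110100110
→ & → 01001100100110 = 4902

4902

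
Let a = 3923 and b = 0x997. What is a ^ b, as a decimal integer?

3923 = 111101010011
0x997 = 100110010111
XOR → 011011000100 = 1732

1732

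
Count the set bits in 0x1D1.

5

0x1D1 = 111010001
Count the 1s: 1 + 1 + 1 + 1 + 1 = 5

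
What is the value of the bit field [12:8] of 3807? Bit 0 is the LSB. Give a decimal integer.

v = 00111011011111
Shift right by 8: 001110
Mask low 5 bits: 01110 = 14

14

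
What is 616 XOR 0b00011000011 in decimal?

616 = 1001101000
b = 0011000011
XOR → 1010101011 = 683

683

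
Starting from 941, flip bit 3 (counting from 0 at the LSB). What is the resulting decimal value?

x = 1110101101
bit 3 is currently 1; toggle it via x ^ (1 << 3) = x ^ 8
→ 1110100101 = 933

933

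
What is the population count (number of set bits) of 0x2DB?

7

0x2DB = 1011011011
Count the 1s: 1 + 1 + 1 + 1 + 1 + 1 + 1 = 7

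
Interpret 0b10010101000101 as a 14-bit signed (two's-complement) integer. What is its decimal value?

pattern = 10010101000101 (MSB is 1 ⇒ negative)
Invert: 01101010111010, add 1 → 01101010111011 = 6843, so the value is -6843.
(Equivalently: 9541 - 2^14 = 9541 - 16384 = -6843.)

-6843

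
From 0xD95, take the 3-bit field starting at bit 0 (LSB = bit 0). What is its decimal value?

5

v = 0110110010101
Shift right by 0: 0110110010101
Mask low 3 bits: 101 = 5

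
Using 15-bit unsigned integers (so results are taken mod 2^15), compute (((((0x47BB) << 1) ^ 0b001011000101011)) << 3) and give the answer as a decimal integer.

19176

0x47BB = 100011110111011
→ << 1 (mod 2^15) → 000111101110110 = 3958
0b001011000101011 = 001011000101011
→ ^ → 001100101011101 = 6493
→ << 3 (mod 2^15) → 100101011101000 = 19176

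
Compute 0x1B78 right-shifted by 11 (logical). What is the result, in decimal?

3

0x1B78 = 1101101111000
shift right by 11 → 0000000000011 = 3
(equivalently, floor(7032 / 2048))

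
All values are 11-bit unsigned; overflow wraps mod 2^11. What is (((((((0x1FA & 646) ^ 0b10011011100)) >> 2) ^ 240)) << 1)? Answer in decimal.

974

0x1FA = 00111111010
646 = 01010000110
→ & → 00010000010 = 130
0b10011011100 = 10011011100
→ ^ → 10001011110 = 1118
→ >> 2 → 00100010111 = 279
240 = 00011110000
→ ^ → 00111100111 = 487
→ << 1 (mod 2^11) → 01111001110 = 974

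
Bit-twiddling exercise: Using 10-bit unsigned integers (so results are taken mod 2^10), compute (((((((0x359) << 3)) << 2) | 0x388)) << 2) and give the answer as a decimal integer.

672

0x359 = 1101011001
→ << 3 (mod 2^10) → 1011001000 = 712
→ << 2 (mod 2^10) → 1100100000 = 800
0x388 = 1110001000
→ | → 1110101000 = 936
→ << 2 (mod 2^10) → 1010100000 = 672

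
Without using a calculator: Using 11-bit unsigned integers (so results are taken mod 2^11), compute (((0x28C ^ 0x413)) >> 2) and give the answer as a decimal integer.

423

0x28C = 01010001100
0x413 = 10000010011
→ ^ → 11010011111 = 1695
→ >> 2 → 00110100111 = 423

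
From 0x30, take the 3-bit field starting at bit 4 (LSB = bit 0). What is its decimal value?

3

v = 00110000
Shift right by 4: 0011
Mask low 3 bits: 011 = 3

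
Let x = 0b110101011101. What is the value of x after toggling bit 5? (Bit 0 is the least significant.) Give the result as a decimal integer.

x = 110101011101
bit 5 is currently 0; toggle it via x ^ (1 << 5) = x ^ 32
→ 110101111101 = 3453

3453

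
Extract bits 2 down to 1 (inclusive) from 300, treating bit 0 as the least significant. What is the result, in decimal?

v = 0000100101100
Shift right by 1: 000010010110
Mask low 2 bits: 10 = 2

2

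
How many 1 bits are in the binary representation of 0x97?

0x97 = 10010111
Count the 1s: 1 + 1 + 1 + 1 + 1 = 5

5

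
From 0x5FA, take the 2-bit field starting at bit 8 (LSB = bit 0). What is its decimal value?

v = 10111111010
Shift right by 8: 101
Mask low 2 bits: 01 = 1

1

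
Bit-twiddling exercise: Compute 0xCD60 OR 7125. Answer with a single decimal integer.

0xCD60 = 1100110101100000
7125 = 0001101111010101
 OR → 1101111111110101 = 57333

57333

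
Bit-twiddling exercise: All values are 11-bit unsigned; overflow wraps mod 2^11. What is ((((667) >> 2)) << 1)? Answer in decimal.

667 = 01010011011
→ >> 2 → 00010100110 = 166
→ << 1 (mod 2^11) → 00101001100 = 332

332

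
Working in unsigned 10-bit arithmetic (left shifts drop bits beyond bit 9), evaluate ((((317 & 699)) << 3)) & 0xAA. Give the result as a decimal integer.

317 = 0100111101
699 = 1010111011
→ & → 0000111001 = 57
→ << 3 (mod 2^10) → 0111001000 = 456
0xAA = 0010101010
→ & → 0010001000 = 136

136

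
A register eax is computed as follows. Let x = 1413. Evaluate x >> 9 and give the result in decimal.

2

1413 = 10110000101
shift right by 9 → 00000000010 = 2
(equivalently, floor(1413 / 512))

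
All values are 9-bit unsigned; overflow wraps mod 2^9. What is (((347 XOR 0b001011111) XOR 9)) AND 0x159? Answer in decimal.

265

347 = 101011011
0b001011111 = 001011111
→ XOR → 100000100 = 260
9 = 000001001
→ XOR → 100001101 = 269
0x159 = 101011001
→ AND → 100001001 = 265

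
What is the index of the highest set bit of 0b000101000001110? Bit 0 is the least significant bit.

11

0b000101000001110 = 101000001110
The topmost 1 is at position 11 (since 2^11 = 2048 ≤ 2574 < 4096).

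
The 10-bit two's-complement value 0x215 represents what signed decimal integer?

pattern = 1000010101 (MSB is 1 ⇒ negative)
Invert: 0111101010, add 1 → 0111101011 = 491, so the value is -491.
(Equivalently: 533 - 2^10 = 533 - 1024 = -491.)

-491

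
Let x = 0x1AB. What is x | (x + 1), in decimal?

431

x = 110101011 = 427
x + 1 = 110101100
OR    = 110101111 = 431
(x | (x + 1) sets the lowest cleared bit.)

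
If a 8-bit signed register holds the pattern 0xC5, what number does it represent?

-59

pattern = 11000101 (MSB is 1 ⇒ negative)
Invert: 00111010, add 1 → 00111011 = 59, so the value is -59.
(Equivalently: 197 - 2^8 = 197 - 256 = -59.)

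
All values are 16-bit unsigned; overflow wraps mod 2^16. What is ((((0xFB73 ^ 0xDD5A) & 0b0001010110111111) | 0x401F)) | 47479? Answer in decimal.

0xFB73 = 1111101101110011
0xDD5A = 1101110101011010
→ ^ → 0010011000101001 = 9769
0b0001010110111111 = 0001010110111111
→ & → 0000010000101001 = 1065
0x401F = 0100000000011111
→ | → 0100010000111111 = 17471
47479 = 1011100101110111
→ | → 1111110101111111 = 64895

64895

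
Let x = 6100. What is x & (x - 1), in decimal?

6096

x = 1011111010100 = 6100
x - 1 = 1011111010011
AND   = 1011111010000 = 6096
(x & (x - 1) clears the lowest set bit of x.)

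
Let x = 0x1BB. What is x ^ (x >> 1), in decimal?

x = 110111011 = 443
x>>1 = 011011101
XOR  = 101100110 = 358
(x ^ (x >> 1) gives the standard binary-reflected Gray code of x.)

358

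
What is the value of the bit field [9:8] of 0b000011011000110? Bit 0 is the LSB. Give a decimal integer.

2

v = 000011011000110
Shift right by 8: 0000110
Mask low 2 bits: 10 = 2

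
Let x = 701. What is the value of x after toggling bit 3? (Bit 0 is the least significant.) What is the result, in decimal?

x = 01010111101
bit 3 is currently 1; toggle it via x ^ (1 << 3) = x ^ 8
→ 01010110101 = 693

693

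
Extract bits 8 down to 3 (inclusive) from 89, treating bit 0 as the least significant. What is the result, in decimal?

v = 001011001
Shift right by 3: 001011
Mask low 6 bits: 001011 = 11

11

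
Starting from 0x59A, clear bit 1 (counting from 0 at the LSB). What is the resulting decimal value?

x = 010110011010
bit 1 is currently 1; clear it via x & ~(1 << 1) = x & ~2
→ 010110011000 = 1432

1432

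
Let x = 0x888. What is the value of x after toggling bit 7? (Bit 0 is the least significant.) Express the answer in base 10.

2056

x = 0100010001000
bit 7 is currently 1; toggle it via x ^ (1 << 7) = x ^ 128
→ 0100000001000 = 2056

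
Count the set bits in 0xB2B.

0xB2B = 101100101011
Count the 1s: 1 + 1 + 1 + 1 + 1 + 1 + 1 = 7

7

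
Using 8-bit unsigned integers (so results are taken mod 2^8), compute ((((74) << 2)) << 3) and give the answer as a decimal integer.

74 = 01001010
→ << 2 (mod 2^8) → 00101000 = 40
→ << 3 (mod 2^8) → 01000000 = 64

64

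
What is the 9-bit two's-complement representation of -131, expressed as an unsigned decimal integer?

381

131 in 9 bits: 010000011
Invert: 101111100
Add 1:  101111101 = 381
(Check: 2^9 - 131 = 512 - 131 = 381.)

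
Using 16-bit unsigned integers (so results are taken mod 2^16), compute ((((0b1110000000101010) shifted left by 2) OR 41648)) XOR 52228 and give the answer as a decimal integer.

0b1110000000101010 = 1110000000101010
→ shifted left by 2 (mod 2^16) → 1000000010101000 = 32936
41648 = 1010001010110000
→ OR → 1010001010111000 = 41656
52228 = 1100110000000100
→ XOR → 0110111010111100 = 28348

28348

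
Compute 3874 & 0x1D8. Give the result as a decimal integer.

3874 = 111100100010
0x1D8 = 000111011000
AND → 000100000000 = 256

256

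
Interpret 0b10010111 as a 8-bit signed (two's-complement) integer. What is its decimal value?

-105

pattern = 10010111 (MSB is 1 ⇒ negative)
Invert: 01101000, add 1 → 01101001 = 105, so the value is -105.
(Equivalently: 151 - 2^8 = 151 - 256 = -105.)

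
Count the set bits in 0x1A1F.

8

0x1A1F = 1101000011111
Count the 1s: 1 + 1 + 1 + 1 + 1 + 1 + 1 + 1 = 8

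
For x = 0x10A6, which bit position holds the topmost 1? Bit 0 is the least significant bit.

12

0x10A6 = 1000010100110
The topmost 1 is at position 12 (since 2^12 = 4096 ≤ 4262 < 8192).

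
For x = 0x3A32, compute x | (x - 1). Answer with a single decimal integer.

x = 11101000110010 = 14898
x - 1 = 11101000110001
OR    = 11101000110011 = 14899
(x | (x - 1) sets all bits below the lowest set bit.)

14899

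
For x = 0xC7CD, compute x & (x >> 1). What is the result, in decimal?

x = 1100011111001101 = 51149
x>>1 = 0110001111100110
AND  = 0100001111000100 = 17348
(x & (x >> 1) has a 1 wherever x has two consecutive 1 bits.)

17348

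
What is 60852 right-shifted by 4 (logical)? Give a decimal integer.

3803

60852 = 1110110110110100
shift right by 4 → 0000111011011011 = 3803
(equivalently, floor(60852 / 16))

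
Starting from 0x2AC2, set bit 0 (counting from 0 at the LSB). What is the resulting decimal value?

10947

x = 010101011000010
bit 0 is currently 0; set it via x | (1 << 0) = x | 1
→ 010101011000011 = 10947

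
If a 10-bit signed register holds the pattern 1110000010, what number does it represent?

-126

pattern = 1110000010 (MSB is 1 ⇒ negative)
Invert: 0001111101, add 1 → 0001111110 = 126, so the value is -126.
(Equivalently: 898 - 2^10 = 898 - 1024 = -126.)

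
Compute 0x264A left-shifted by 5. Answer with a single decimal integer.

0x264A = 0000010011001001010
shift left by 5 → 1001100100101000000 = 313664
(equivalently, 9802 × 2^5 = 9802 × 32)

313664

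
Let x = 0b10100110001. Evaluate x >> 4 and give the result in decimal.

83

x = 10100110001
shift right by 4 → 00001010011 = 83
(equivalently, floor(1329 / 16))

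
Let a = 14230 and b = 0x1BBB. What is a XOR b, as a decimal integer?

14230 = 11011110010110
0x1BBB = 01101110111011
XOR → 10110000101101 = 11309

11309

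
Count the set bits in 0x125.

0x125 = 100100101
Count the 1s: 1 + 1 + 1 + 1 = 4

4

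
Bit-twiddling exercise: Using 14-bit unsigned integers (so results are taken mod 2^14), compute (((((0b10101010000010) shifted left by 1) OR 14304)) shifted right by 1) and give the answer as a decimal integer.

0b10101010000010 = 10101010000010
→ shifted left by 1 (mod 2^14) → 01010100000100 = 5380
14304 = 11011111100000
→ OR → 11011111100100 = 14308
→ shifted right by 1 → 01101111110010 = 7154

7154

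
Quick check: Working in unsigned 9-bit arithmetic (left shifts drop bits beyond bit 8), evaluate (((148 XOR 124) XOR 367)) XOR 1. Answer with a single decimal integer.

390

148 = 010010100
124 = 001111100
→ XOR → 011101000 = 232
367 = 101101111
→ XOR → 110000111 = 391
1 = 000000001
→ XOR → 110000110 = 390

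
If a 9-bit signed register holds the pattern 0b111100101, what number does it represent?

pattern = 111100101 (MSB is 1 ⇒ negative)
Invert: 000011010, add 1 → 000011011 = 27, so the value is -27.
(Equivalently: 485 - 2^9 = 485 - 512 = -27.)

-27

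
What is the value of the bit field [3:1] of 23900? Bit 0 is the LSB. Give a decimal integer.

v = 101110101011100
Shift right by 1: 10111010101110
Mask low 3 bits: 110 = 6

6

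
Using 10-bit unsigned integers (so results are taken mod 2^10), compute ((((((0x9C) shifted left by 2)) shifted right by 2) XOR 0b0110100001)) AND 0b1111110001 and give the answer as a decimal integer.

0x9C = 0010011100
→ shifted left by 2 (mod 2^10) → 1001110000 = 624
→ shifted right by 2 → 0010011100 = 156
0b0110100001 = 0110100001
→ XOR → 0100111101 = 317
0b1111110001 = 1111110001
→ AND → 0100110001 = 305

305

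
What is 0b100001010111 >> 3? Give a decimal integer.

x = 100001010111
shift right by 3 → 000100001010 = 266
(equivalently, floor(2135 / 8))

266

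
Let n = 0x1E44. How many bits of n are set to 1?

6

0x1E44 = 1111001000100
Count the 1s: 1 + 1 + 1 + 1 + 1 + 1 = 6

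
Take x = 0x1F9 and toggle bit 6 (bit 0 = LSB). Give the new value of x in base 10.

441

x = 111111001
bit 6 is currently 1; toggle it via x ^ (1 << 6) = x ^ 64
→ 110111001 = 441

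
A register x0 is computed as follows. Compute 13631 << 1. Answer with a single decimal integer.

13631 = 011010100111111
shift left by 1 → 110101001111110 = 27262
(equivalently, 13631 × 2^1 = 13631 × 2)

27262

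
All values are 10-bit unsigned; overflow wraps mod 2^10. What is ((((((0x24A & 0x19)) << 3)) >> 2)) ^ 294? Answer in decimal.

310

0x24A = 1001001010
0x19 = 0000011001
→ & → 0000001000 = 8
→ << 3 (mod 2^10) → 0001000000 = 64
→ >> 2 → 0000010000 = 16
294 = 0100100110
→ ^ → 0100110110 = 310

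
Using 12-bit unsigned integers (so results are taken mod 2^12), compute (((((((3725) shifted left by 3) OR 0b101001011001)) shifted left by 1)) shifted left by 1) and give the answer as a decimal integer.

2532

3725 = 111010001101
→ shifted left by 3 (mod 2^12) → 010001101000 = 1128
0b101001011001 = 101001011001
→ OR → 111001111001 = 3705
→ shifted left by 1 (mod 2^12) → 110011110010 = 3314
→ shifted left by 1 (mod 2^12) → 100111100100 = 2532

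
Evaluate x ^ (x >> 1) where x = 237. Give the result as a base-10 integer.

x = 11101101 = 237
x>>1 = 01110110
XOR  = 10011011 = 155
(x ^ (x >> 1) gives the standard binary-reflected Gray code of x.)

155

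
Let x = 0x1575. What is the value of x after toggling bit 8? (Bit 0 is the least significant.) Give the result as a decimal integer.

x = 1010101110101
bit 8 is currently 1; toggle it via x ^ (1 << 8) = x ^ 256
→ 1010001110101 = 5237

5237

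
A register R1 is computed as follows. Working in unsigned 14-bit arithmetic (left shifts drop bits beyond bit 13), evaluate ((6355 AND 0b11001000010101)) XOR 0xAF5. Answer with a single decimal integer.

6884

6355 = 01100011010011
0b11001000010101 = 11001000010101
→ AND → 01000000010001 = 4113
0xAF5 = 00101011110101
→ XOR → 01101011100100 = 6884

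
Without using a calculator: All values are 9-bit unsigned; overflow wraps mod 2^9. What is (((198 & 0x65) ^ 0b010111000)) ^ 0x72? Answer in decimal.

142

198 = 011000110
0x65 = 001100101
→ & → 001000100 = 68
0b010111000 = 010111000
→ ^ → 011111100 = 252
0x72 = 001110010
→ ^ → 010001110 = 142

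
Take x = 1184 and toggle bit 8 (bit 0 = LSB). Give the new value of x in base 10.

x = 10010100000
bit 8 is currently 0; toggle it via x ^ (1 << 8) = x ^ 256
→ 10110100000 = 1440

1440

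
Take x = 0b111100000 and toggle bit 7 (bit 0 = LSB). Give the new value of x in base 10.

x = 111100000
bit 7 is currently 1; toggle it via x ^ (1 << 7) = x ^ 128
→ 101100000 = 352

352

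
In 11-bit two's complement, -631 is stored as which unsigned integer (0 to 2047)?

1417

631 in 11 bits: 01001110111
Invert: 10110001000
Add 1:  10110001001 = 1417
(Check: 2^11 - 631 = 2048 - 631 = 1417.)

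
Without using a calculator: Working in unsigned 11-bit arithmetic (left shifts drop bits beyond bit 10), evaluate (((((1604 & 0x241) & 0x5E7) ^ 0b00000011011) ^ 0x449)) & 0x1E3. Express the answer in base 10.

2

1604 = 11001000100
0x241 = 01001000001
→ & → 01001000000 = 576
0x5E7 = 10111100111
→ & → 00001000000 = 64
0b00000011011 = 00000011011
→ ^ → 00001011011 = 91
0x449 = 10001001001
→ ^ → 10000010010 = 1042
0x1E3 = 00111100011
→ & → 00000000010 = 2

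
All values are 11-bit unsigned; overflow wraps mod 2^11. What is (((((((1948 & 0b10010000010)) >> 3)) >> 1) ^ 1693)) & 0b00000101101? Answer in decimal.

1948 = 11110011100
0b10010000010 = 10010000010
→ & → 10010000000 = 1152
→ >> 3 → 00010010000 = 144
→ >> 1 → 00001001000 = 72
1693 = 11010011101
→ ^ → 11011010101 = 1749
0b00000101101 = 00000101101
→ & → 00000000101 = 5

5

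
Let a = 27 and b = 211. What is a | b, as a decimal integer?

219

27 = 00011011
211 = 11010011
 OR → 11011011 = 219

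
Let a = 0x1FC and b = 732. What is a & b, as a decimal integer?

220

0x1FC = 0111111100
732 = 1011011100
AND → 0011011100 = 220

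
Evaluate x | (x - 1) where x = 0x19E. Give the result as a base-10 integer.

415

x = 110011110 = 414
x - 1 = 110011101
OR    = 110011111 = 415
(x | (x - 1) sets all bits below the lowest set bit.)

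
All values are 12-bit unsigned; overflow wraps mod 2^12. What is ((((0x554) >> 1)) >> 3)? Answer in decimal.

0x554 = 010101010100
→ >> 1 → 001010101010 = 682
→ >> 3 → 000001010101 = 85

85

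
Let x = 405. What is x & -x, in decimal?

x = 110010101 = 405
-x (two's complement) = …001101011
AND   = 000000001 = 1
(x & -x isolates the lowest set bit of x.)

1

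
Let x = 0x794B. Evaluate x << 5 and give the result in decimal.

0x794B = 00000111100101001011
shift left by 5 → 11110010100101100000 = 993632
(equivalently, 31051 × 2^5 = 31051 × 32)

993632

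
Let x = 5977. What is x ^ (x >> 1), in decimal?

7413

x = 1011101011001 = 5977
x>>1 = 0101110101100
XOR  = 1110011110101 = 7413
(x ^ (x >> 1) gives the standard binary-reflected Gray code of x.)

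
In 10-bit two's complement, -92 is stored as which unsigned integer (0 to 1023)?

92 in 10 bits: 0001011100
Invert: 1110100011
Add 1:  1110100100 = 932
(Check: 2^10 - 92 = 1024 - 92 = 932.)

932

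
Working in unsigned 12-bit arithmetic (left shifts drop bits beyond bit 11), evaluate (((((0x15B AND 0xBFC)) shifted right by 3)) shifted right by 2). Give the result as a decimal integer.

10

0x15B = 000101011011
0xBFC = 101111111100
→ AND → 000101011000 = 344
→ shifted right by 3 → 000000101011 = 43
→ shifted right by 2 → 000000001010 = 10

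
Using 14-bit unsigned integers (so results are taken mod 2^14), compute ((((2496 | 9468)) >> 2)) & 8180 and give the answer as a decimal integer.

2932

2496 = 00100111000000
9468 = 10010011111100
→ | → 10110111111100 = 11772
→ >> 2 → 00101101111111 = 2943
8180 = 01111111110100
→ & → 00101101110100 = 2932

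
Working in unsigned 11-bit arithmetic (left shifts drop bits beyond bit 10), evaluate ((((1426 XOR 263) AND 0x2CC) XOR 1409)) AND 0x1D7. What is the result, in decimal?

261

1426 = 10110010010
263 = 00100000111
→ XOR → 10010010101 = 1173
0x2CC = 01011001100
→ AND → 00010000100 = 132
1409 = 10110000001
→ XOR → 10100000101 = 1285
0x1D7 = 00111010111
→ AND → 00100000101 = 261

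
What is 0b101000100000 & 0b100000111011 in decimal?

2080

a = 101000100000
b = 100000111011
AND → 100000100000 = 2080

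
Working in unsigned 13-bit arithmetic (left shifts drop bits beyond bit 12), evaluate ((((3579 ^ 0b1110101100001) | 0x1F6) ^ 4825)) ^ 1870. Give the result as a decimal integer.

1129

3579 = 0110111111011
0b1110101100001 = 1110101100001
→ ^ → 1000010011010 = 4250
0x1F6 = 0000111110110
→ | → 1000111111110 = 4606
4825 = 1001011011001
→ ^ → 0001100100111 = 807
1870 = 0011101001110
→ ^ → 0010001101001 = 1129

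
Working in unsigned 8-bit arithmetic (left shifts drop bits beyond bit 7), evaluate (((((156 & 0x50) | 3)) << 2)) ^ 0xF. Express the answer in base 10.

67

156 = 10011100
0x50 = 01010000
→ & → 00010000 = 16
3 = 00000011
→ | → 00010011 = 19
→ << 2 (mod 2^8) → 01001100 = 76
0xF = 00001111
→ ^ → 01000011 = 67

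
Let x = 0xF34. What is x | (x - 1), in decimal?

x = 111100110100 = 3892
x - 1 = 111100110011
OR    = 111100110111 = 3895
(x | (x - 1) sets all bits below the lowest set bit.)

3895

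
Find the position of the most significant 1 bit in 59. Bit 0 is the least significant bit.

5

59 = 111011
The topmost 1 is at position 5 (since 2^5 = 32 ≤ 59 < 64).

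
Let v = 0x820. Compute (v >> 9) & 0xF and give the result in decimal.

v = 00100000100000
Shift right by 9: 00100
Mask low 4 bits: 0100 = 4

4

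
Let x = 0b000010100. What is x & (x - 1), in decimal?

x = 10100 = 20
x - 1 = 10011
AND   = 10000 = 16
(x & (x - 1) clears the lowest set bit of x.)

16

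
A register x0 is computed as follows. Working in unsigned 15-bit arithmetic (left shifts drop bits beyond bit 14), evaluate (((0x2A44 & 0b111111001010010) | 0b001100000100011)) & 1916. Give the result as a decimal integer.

608

0x2A44 = 010101001000100
0b111111001010010 = 111111001010010
→ & → 010101001000000 = 10816
0b001100000100011 = 001100000100011
→ | → 011101001100011 = 14947
1916 = 000011101111100
→ & → 000001001100000 = 608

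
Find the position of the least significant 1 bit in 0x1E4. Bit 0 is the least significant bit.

0x1E4 = 111100100
Trailing zeros: 2, so the lowest set bit is bit 2 (value 4).

2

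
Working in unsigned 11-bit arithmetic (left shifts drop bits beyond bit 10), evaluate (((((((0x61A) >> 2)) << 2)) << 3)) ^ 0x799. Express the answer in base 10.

0x61A = 11000011010
→ >> 2 → 00110000110 = 390
→ << 2 (mod 2^11) → 11000011000 = 1560
→ << 3 (mod 2^11) → 00011000000 = 192
0x799 = 11110011001
→ ^ → 11101011001 = 1881

1881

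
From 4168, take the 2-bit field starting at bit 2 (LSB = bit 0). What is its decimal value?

2

v = 01000001001000
Shift right by 2: 010000010010
Mask low 2 bits: 10 = 2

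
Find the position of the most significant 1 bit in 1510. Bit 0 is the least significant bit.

1510 = 10111100110
The topmost 1 is at position 10 (since 2^10 = 1024 ≤ 1510 < 2048).

10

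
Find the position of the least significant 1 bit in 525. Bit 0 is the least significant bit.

525 = 1000001101
Trailing zeros: 0, so the lowest set bit is bit 0 (value 1).

0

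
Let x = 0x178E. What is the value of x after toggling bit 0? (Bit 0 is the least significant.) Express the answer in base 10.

6031

x = 1011110001110
bit 0 is currently 0; toggle it via x ^ (1 << 0) = x ^ 1
→ 1011110001111 = 6031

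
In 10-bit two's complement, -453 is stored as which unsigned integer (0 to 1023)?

571

453 in 10 bits: 0111000101
Invert: 1000111010
Add 1:  1000111011 = 571
(Check: 2^10 - 453 = 1024 - 453 = 571.)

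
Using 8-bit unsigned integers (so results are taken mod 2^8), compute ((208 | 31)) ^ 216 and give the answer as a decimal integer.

7

208 = 11010000
31 = 00011111
→ | → 11011111 = 223
216 = 11011000
→ ^ → 00000111 = 7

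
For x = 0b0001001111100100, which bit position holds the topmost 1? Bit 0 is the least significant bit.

0b0001001111100100 = 1001111100100
The topmost 1 is at position 12 (since 2^12 = 4096 ≤ 5092 < 8192).

12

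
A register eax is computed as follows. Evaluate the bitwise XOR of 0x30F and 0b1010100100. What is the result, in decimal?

0x30F = 1100001111
b = 1010100100
XOR → 0110101011 = 427

427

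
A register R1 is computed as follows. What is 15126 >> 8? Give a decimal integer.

59

15126 = 11101100010110
shift right by 8 → 00000000111011 = 59
(equivalently, floor(15126 / 256))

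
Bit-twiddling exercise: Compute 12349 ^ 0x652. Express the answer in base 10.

13935

12349 = 11000000111101
0x652 = 00011001010010
XOR → 11011001101111 = 13935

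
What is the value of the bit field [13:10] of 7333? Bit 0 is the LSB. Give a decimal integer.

v = 01110010100101
Shift right by 10: 0111
Mask low 4 bits: 0111 = 7

7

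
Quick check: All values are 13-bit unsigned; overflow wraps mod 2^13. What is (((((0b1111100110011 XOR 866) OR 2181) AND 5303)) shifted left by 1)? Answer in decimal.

2346

0b1111100110011 = 1111100110011
866 = 0001101100010
→ XOR → 1110001010001 = 7249
2181 = 0100010000101
→ OR → 1110011010101 = 7381
5303 = 1010010110111
→ AND → 1010010010101 = 5269
→ shifted left by 1 (mod 2^13) → 0100100101010 = 2346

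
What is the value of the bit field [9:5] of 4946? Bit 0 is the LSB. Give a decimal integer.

26

v = 001001101010010
Shift right by 5: 0010011010
Mask low 5 bits: 11010 = 26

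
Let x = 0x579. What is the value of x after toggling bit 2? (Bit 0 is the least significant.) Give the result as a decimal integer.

1405

x = 10101111001
bit 2 is currently 0; toggle it via x ^ (1 << 2) = x ^ 4
→ 10101111101 = 1405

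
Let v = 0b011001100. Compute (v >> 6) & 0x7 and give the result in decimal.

3

v = 011001100
Shift right by 6: 011
Mask low 3 bits: 011 = 3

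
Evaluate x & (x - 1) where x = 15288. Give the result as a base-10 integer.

x = 11101110111000 = 15288
x - 1 = 11101110110111
AND   = 11101110110000 = 15280
(x & (x - 1) clears the lowest set bit of x.)

15280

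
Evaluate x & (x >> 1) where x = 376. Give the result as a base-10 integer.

x = 101111000 = 376
x>>1 = 010111100
AND  = 000111000 = 56
(x & (x >> 1) has a 1 wherever x has two consecutive 1 bits.)

56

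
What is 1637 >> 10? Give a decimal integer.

1

1637 = 11001100101
shift right by 10 → 00000000001 = 1
(equivalently, floor(1637 / 1024))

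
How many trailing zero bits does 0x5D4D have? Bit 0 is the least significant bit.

0x5D4D = 101110101001101
Trailing zeros: 0, so the lowest set bit is bit 0 (value 1).

0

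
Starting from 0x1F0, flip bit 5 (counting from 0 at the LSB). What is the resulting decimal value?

464

x = 0111110000
bit 5 is currently 1; toggle it via x ^ (1 << 5) = x ^ 32
→ 0111010000 = 464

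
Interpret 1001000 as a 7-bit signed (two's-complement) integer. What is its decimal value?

pattern = 1001000 (MSB is 1 ⇒ negative)
Invert: 0110111, add 1 → 0111000 = 56, so the value is -56.
(Equivalently: 72 - 2^7 = 72 - 128 = -56.)

-56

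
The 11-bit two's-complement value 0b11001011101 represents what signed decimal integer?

pattern = 11001011101 (MSB is 1 ⇒ negative)
Invert: 00110100010, add 1 → 00110100011 = 419, so the value is -419.
(Equivalently: 1629 - 2^11 = 1629 - 2048 = -419.)

-419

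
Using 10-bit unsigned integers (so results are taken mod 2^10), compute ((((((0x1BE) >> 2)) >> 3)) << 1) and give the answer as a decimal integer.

26

0x1BE = 0110111110
→ >> 2 → 0001101111 = 111
→ >> 3 → 0000001101 = 13
→ << 1 (mod 2^10) → 0000011010 = 26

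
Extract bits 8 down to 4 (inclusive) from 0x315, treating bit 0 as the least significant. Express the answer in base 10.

17

v = 1100010101
Shift right by 4: 110001
Mask low 5 bits: 10001 = 17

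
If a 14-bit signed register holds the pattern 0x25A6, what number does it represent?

pattern = 10010110100110 (MSB is 1 ⇒ negative)
Invert: 01101001011001, add 1 → 01101001011010 = 6746, so the value is -6746.
(Equivalently: 9638 - 2^14 = 9638 - 16384 = -6746.)

-6746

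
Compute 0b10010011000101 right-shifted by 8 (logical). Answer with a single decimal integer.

36

x = 10010011000101
shift right by 8 → 00000000100100 = 36
(equivalently, floor(9413 / 256))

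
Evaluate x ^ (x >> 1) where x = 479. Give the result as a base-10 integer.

304

x = 111011111 = 479
x>>1 = 011101111
XOR  = 100110000 = 304
(x ^ (x >> 1) gives the standard binary-reflected Gray code of x.)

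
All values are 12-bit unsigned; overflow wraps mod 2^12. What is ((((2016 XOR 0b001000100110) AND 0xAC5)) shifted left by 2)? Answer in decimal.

784

2016 = 011111100000
0b001000100110 = 001000100110
→ XOR → 010111000110 = 1478
0xAC5 = 101011000101
→ AND → 000011000100 = 196
→ shifted left by 2 (mod 2^12) → 001100010000 = 784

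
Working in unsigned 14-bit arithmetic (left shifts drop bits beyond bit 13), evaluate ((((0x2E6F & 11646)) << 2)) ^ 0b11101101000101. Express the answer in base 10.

2813

0x2E6F = 10111001101111
11646 = 10110101111110
→ & → 10110001101110 = 11374
→ << 2 (mod 2^14) → 11000110111000 = 12728
0b11101101000101 = 11101101000101
→ ^ → 00101011111101 = 2813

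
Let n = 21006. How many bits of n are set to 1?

21006 = 101001000001110
Count the 1s: 1 + 1 + 1 + 1 + 1 + 1 = 6

6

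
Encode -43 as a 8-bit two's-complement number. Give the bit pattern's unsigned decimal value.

213

43 in 8 bits: 00101011
Invert: 11010100
Add 1:  11010101 = 213
(Check: 2^8 - 43 = 256 - 43 = 213.)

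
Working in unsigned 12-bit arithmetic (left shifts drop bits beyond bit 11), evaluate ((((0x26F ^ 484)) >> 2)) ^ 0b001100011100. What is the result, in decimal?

1022

0x26F = 001001101111
484 = 000111100100
→ ^ → 001110001011 = 907
→ >> 2 → 000011100010 = 226
0b001100011100 = 001100011100
→ ^ → 001111111110 = 1022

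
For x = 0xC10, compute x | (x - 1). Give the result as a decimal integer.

x = 110000010000 = 3088
x - 1 = 110000001111
OR    = 110000011111 = 3103
(x | (x - 1) sets all bits below the lowest set bit.)

3103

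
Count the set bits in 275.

275 = 100010011
Count the 1s: 1 + 1 + 1 + 1 = 4

4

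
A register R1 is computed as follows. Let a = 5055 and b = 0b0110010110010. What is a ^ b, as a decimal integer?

7949

5055 = 1001110111111
b = 0110010110010
XOR → 1111100001101 = 7949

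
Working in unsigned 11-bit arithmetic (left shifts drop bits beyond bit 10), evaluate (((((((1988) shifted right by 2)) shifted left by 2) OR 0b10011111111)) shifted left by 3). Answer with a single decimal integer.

2040

1988 = 11111000100
→ shifted right by 2 → 00111110001 = 497
→ shifted left by 2 (mod 2^11) → 11111000100 = 1988
0b10011111111 = 10011111111
→ OR → 11111111111 = 2047
→ shifted left by 3 (mod 2^11) → 11111111000 = 2040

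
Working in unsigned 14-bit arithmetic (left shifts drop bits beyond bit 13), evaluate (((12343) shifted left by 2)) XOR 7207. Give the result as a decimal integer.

7419

12343 = 11000000110111
→ shifted left by 2 (mod 2^14) → 00000011011100 = 220
7207 = 01110000100111
→ XOR → 01110011111011 = 7419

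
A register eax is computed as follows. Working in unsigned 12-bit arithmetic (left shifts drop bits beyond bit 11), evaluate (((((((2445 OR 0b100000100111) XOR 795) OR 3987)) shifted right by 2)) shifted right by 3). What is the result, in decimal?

125

2445 = 100110001101
0b100000100111 = 100000100111
→ OR → 100110101111 = 2479
795 = 001100011011
→ XOR → 101010110100 = 2740
3987 = 111110010011
→ OR → 111110110111 = 4023
→ shifted right by 2 → 001111101101 = 1005
→ shifted right by 3 → 000001111101 = 125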